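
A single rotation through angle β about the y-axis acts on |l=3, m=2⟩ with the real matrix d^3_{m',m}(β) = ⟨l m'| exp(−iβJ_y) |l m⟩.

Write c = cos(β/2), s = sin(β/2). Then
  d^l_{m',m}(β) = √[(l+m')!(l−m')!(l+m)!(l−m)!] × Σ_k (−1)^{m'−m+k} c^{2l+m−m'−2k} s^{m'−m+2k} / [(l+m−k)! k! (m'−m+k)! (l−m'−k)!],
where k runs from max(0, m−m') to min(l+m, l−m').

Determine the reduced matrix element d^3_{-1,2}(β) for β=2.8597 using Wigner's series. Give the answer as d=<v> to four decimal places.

d=-0.4056

d^3_{-1,2}(β=2.8597) via Wigner's sum:
With c≡cos(β/2)=0.140480 and s≡sin(β/2)=0.990083, N=[2·24·120·1]^{1/2}=75.894664
k: max(0,(2)−(-1))=3 … min(3+(2),3−(-1))=4
  k=3: (−1)^0·75.8947/(12)·0.1405^3·0.9901^3 = +0.017017
  k=4: (−1)^1·75.8947/(24)·0.1405^1·0.9901^5 = -0.422643
d^3_{-1,2}(2.8597) = +0.017017 -0.422643 = -0.405626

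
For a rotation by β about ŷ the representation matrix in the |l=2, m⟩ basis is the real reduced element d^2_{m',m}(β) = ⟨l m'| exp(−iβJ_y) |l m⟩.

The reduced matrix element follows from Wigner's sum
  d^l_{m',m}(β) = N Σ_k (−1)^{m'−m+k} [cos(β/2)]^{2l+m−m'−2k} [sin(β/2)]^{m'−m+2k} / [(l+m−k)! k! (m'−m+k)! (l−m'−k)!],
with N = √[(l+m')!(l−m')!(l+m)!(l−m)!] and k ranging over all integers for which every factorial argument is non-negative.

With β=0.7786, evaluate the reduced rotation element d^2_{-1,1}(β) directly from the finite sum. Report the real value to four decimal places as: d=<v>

d=0.3492

d^2_{-1,1}(β=0.7786) via Wigner's sum:
With c≡cos(β/2)=0.925175 and s≡sin(β/2)=0.379541, N=[1·6·6·1]^{1/2}=6.000000
k: max(0,(1)−(-1))=2 … min(2+(1),2−(-1))=3
  k=2: (−1)^0·6.0000/(2)·0.9252^2·0.3795^2 = +0.369902
  k=3: (−1)^1·6.0000/(6)·0.9252^0·0.3795^4 = -0.020751
d^2_{-1,1}(0.7786) = +0.369902 -0.020751 = +0.349151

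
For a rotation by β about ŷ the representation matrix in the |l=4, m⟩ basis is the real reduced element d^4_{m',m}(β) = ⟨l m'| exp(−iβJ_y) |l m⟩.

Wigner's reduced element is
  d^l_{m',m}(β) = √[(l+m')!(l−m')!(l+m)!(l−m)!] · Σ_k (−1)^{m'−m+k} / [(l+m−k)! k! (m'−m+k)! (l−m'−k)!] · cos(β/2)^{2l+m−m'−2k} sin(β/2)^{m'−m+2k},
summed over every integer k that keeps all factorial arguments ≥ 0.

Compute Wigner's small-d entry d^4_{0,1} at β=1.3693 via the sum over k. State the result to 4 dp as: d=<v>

d=-0.2981

d^4_{0,1}(β=1.3693) via Wigner's sum:
With c≡cos(β/2)=0.774640 and s≡sin(β/2)=0.632402, N=[24·24·120·6]^{1/2}=643.987578
k: max(0,(1)−(0))=1 … min(4+(1),4−(0))=4
  k=1: (−1)^0·643.9876/(144)·0.7746^7·0.6324^1 = +0.473379
  k=2: (−1)^1·643.9876/(24)·0.7746^5·0.6324^3 = -1.892983
  k=3: (−1)^2·643.9876/(24)·0.7746^3·0.6324^5 = +1.261632
  k=4: (−1)^3·643.9876/(144)·0.7746^1·0.6324^7 = -0.140142
d^4_{0,1}(1.3693) = +0.473379 -1.892983 +1.261632 -0.140142 = -0.298113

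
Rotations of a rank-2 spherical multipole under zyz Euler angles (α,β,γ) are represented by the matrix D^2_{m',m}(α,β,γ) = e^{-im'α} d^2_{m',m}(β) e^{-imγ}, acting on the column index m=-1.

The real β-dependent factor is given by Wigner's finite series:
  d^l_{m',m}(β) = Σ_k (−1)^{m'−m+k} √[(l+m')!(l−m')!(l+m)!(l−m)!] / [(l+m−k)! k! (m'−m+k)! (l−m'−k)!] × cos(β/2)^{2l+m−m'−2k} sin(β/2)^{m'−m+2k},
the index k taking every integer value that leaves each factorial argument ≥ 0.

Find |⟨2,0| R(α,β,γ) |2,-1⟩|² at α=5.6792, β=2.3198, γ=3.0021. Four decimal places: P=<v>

P=0.3730

D^2_{0,-1}(5.6792,2.3198,3.0021) = e^{-i·0·5.6792}·d^2_{0,-1}(2.3198)·e^{-i·-1·3.0021}. Compute d first:
Half-angle: c=0.399431, s=0.916763. N=√(2·2·1·6)=4.898979
k: max(0,(-1)−(0))=0 … min(2+(-1),2−(0))=1
  k=0: (−1)^1·4.8990/(2)·0.3994^3·0.9168^1 = -0.143106
  k=1: (−1)^2·4.8990/(2)·0.3994^1·0.9168^3 = +0.753857
d^2_{0,-1}(2.3198) = -0.143106 +0.753857 = +0.610751
|D^2_{0,-1}|² = |d^2_{0,-1}(β)|² = (+0.610751)² = 0.373017 (the z-rotation phases have unit modulus)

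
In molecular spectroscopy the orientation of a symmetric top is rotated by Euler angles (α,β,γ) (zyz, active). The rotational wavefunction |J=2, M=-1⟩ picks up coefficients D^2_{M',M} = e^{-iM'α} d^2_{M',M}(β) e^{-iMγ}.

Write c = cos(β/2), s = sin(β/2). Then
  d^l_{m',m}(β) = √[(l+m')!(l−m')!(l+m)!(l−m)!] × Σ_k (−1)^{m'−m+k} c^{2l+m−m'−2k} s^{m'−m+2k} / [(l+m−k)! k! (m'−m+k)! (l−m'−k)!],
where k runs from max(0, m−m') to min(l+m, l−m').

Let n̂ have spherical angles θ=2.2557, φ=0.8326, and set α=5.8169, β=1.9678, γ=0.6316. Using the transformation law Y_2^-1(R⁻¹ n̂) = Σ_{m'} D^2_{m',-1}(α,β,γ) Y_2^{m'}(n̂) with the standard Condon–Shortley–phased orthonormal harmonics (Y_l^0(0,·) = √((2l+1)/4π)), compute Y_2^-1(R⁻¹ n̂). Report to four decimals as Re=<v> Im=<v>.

Re=0.2854 Im=-0.1029

Need the full column D^2_{m',-1} for m'=−2..2 at α=5.8169, β=1.9678, γ=0.6316.
cos(β/2)=0.553779, sin(β/2)=0.832663
d^2_{-2,-1}: single k=1 term ⇒ +0.282820;  D = +0.270107-0.083841i
d^2_{-1,-1}: k∈[0..1] ⇒ +0.094047 -0.637872 = -0.543825;  D = -0.536411-0.089493i
d^2_{0,-1}: k∈[0..1] ⇒ -0.346382 +0.783107 = +0.436724;  D = +0.352473+0.257858i
d^2_{1,-1}: k∈[0..1] ⇒ +0.637872 -0.480704 = +0.157168;  D = +0.071587+0.139918i
d^2_{2,-1}: single k=0 term ⇒ -0.639404;  D = -0.004236-0.639390i
Y_2^{m'}(θ=2.2557,φ=0.8326) and Σ D·Y over m':
  (+0.2701-0.0838i)·(-0.0218-0.2307i)  (-0.5364-0.0895i)·(-0.2547+0.2800i)  (+0.3525+0.2579i)·(+0.0632+0.0000i)  (+0.0716+0.1399i)·(+0.2547+0.2800i)  (-0.0042-0.6394i)·(-0.0218+0.2307i)
Y_2^-1(R⁻¹ n̂) = +0.285379-0.102878i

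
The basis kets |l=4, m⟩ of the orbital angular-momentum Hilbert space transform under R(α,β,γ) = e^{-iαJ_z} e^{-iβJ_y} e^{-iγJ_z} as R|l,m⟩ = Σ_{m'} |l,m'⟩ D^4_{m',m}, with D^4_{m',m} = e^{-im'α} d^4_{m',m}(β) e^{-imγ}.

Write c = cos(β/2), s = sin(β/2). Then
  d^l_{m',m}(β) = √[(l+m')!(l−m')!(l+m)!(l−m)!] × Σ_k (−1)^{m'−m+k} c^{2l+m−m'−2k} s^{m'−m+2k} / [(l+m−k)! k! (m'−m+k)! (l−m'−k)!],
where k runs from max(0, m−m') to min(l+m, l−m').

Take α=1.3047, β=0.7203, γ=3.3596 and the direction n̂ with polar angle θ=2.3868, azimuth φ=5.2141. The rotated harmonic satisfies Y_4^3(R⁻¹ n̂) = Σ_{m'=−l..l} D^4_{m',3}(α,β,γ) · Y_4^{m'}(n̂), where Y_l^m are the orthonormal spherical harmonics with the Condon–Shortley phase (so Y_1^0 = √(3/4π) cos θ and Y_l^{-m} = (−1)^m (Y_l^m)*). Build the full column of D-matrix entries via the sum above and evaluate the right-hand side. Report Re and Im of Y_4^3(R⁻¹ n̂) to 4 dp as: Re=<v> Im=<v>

Re=0.0035 Im=-0.1272

Need the full column D^4_{m',3} for m'=−4..4 at α=1.3047, β=0.7203, γ=3.3596.
cos(β/2)=0.935844, sin(β/2)=0.352415
d^4_{-4,3}: single k=7 term ⇒ +0.001787;  D = +0.000263+0.001768i
d^4_{-3,3}: k∈[6..7] ⇒ +0.011744 -0.000238 = +0.011506;  D = +0.011426+0.001360i
d^4_{-2,3}: k∈[5..6] ⇒ +0.050011 -0.002364 = +0.047647;  D = +0.017876-0.044167i
d^4_{-1,3}: k∈[4..5] ⇒ +0.156512 -0.013317 = +0.143195;  D = -0.113937-0.086737i
d^4_{0,3}: k∈[3..4] ⇒ +0.371743 -0.052716 = +0.319027;  D = -0.253194+0.194091i
d^4_{1,3}: k∈[2..3] ⇒ +0.662215 -0.156512 = +0.505702;  D = +0.191292+0.468126i
d^4_{2,3}: k∈[1..2] ⇒ +0.828976 -0.352667 = +0.476310;  D = +0.472779-0.057885i
d^4_{3,3}: k∈[0..1] ⇒ +0.588339 -0.584018 = +0.004321;  D = +0.000621-0.004276i
d^4_{4,3}: single k=0 term ⇒ -0.626647;  D = +0.574620+0.249996i
Y_4^{m'}(θ=2.3868,φ=5.2141) and Σ D·Y over m':
  (+0.0003+0.0018i)·(-0.0412-0.0884i)  (+0.0114+0.0014i)·(+0.2926+0.0192i)  (+0.0179-0.0442i)·(-0.2290+0.3594i)  (-0.1139-0.0867i)·(-0.0811-0.1478i)  (-0.2532+0.1941i)·(-0.3242+0.0000i)  (+0.1913+0.4681i)·(+0.0811-0.1478i)  (+0.4728-0.0579i)·(-0.2290-0.3594i)  (+0.0006-0.0043i)·(-0.2926+0.0192i)  (+0.5746+0.2500i)·(-0.0412+0.0884i)
Y_4^3(R⁻¹ n̂) = +0.003490-0.127208i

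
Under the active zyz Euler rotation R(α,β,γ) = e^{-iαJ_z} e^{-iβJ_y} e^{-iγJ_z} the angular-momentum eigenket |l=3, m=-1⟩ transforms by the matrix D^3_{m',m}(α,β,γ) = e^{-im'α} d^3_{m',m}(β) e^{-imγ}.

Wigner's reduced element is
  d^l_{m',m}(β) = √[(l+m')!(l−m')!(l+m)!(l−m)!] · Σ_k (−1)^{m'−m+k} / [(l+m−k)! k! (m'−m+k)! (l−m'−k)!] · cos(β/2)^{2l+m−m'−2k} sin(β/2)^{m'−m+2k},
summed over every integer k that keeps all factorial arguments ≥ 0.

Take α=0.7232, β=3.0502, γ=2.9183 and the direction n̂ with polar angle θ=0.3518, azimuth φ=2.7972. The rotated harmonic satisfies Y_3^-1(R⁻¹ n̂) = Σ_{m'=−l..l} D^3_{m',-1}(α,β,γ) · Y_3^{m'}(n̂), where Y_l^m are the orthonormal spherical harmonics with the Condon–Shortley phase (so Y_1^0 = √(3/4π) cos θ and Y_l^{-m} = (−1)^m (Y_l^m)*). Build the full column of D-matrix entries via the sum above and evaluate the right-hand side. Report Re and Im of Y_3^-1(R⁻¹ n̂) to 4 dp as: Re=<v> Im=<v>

Need the full column D^3_{m',-1} for m'=−3..3 at α=0.7232, β=3.0502, γ=2.9183.
cos(β/2)=0.045680, sin(β/2)=0.998956
d^3_{-3,-1}: single k=2 term ⇒ +0.000017;  D = +0.000006-0.000016i
d^3_{-2,-1}: k∈[1..2] ⇒ +0.000001 -0.000601 = -0.000600;  D = +0.000205+0.000564i
d^3_{-1,-1}: k∈[0..2] ⇒ +0.000000 -0.000035 +0.012468 = +0.012433;  D = -0.010912-0.005960i
d^3_{0,-1}: k∈[0..2] ⇒ -0.000001 +0.000988 -0.157417 = -0.156431;  D = +0.152547-0.034640i
d^3_{1,-1}: k∈[0..2] ⇒ +0.000026 -0.016624 +0.993753 = +0.977155;  D = -0.571179+0.792835i
d^3_{2,-1}: k∈[0..1] ⇒ -0.000601 +0.143702 = +0.143101;  D = +0.014129+0.142402i
d^3_{3,-1}: single k=0 term ⇒ +0.008048;  D = +0.005896+0.005478i
Y_3^{m'}(θ=0.3518,φ=2.7972) and Σ D·Y over m':
  (+0.0000-0.0000i)·(-0.0087-0.0147i)  (+0.0002+0.0006i)·(+0.0879+0.0724i)  (-0.0109-0.0060i)·(-0.3571-0.1281i)  (+0.1525-0.0346i)·(+0.4927+0.0000i)  (-0.5712+0.7928i)·(+0.3571-0.1281i)  (+0.0141+0.1424i)·(+0.0879-0.0724i)  (+0.0059+0.0055i)·(+0.0087-0.0147i)
Y_3^-1(R⁻¹ n̂) = -0.012458+0.354233i

Re=-0.0125 Im=0.3542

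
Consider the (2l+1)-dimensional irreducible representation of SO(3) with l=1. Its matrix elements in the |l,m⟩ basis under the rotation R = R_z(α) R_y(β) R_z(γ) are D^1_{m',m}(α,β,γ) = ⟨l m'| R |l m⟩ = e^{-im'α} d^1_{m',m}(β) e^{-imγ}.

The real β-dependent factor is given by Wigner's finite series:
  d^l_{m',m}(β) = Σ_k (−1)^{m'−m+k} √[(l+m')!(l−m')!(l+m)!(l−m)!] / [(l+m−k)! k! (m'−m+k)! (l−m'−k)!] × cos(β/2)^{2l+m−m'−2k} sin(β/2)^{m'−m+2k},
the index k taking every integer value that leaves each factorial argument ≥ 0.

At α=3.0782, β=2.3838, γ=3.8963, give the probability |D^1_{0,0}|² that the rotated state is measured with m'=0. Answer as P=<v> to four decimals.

P=0.5276

First d^1_{0,0}(β=2.3838), then the phase factors e^{-i(0)α} and e^{-i(0)γ}:
Half-angle: c=0.369895, s=0.929073. N=√(1·1·1·1)=1.000000
The bounds max(0,m−m')=0 and min(l+m,l−m')=1 give 2 terms
  k=0: (−1)^0·1.0000/(1)·0.3699^2·0.9291^0 = +0.136823
  k=1: (−1)^1·1.0000/(1)·0.3699^0·0.9291^2 = -0.863177
d^1_{0,0}(2.3838) = +0.136823 -0.863177 = -0.726355
|D^1_{0,0}|² = |d^1_{0,0}(β)|² = (-0.726355)² = 0.527591 (the z-rotation phases have unit modulus)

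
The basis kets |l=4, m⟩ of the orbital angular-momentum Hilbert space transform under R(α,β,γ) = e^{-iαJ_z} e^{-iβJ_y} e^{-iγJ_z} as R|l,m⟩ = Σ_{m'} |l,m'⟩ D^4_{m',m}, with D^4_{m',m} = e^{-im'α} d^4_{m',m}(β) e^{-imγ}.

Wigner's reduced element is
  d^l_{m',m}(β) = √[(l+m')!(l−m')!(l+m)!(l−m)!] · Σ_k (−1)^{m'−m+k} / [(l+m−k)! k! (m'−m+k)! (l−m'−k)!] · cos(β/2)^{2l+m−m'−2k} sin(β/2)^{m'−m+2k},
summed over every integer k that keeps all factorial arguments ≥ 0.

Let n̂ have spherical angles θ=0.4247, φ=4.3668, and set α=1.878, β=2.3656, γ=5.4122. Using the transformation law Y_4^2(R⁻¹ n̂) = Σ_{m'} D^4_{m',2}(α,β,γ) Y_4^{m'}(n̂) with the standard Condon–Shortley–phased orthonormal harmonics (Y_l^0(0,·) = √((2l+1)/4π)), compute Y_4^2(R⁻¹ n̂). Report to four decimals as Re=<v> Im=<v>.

Re=0.2694 Im=0.1980

Need the full column D^4_{m',2} for m'=−4..4 at α=1.878, β=2.3656, γ=5.4122.
cos(β/2)=0.378334, sin(β/2)=0.925669
d^4_{-4,2}: single k=6 term ⇒ +0.476502;  D = -0.469568+0.080995i
d^4_{-3,2}: k∈[5..6] ⇒ +0.413134 -0.824385 = -0.411250;  D = -0.189181-0.365154i
d^4_{-2,2}: k∈[4..6] ⇒ +0.225641 -1.080606 +0.539071 = -0.315894;  D = -0.223412+0.223330i
d^4_{-1,2}: k∈[3..5] ⇒ +0.086948 -0.780751 +0.934764 = +0.240962;  D = -0.213912-0.110924i
d^4_{0,2}: k∈[2..4] ⇒ +0.023839 -0.380554 +0.854294 = +0.497579;  D = -0.084757+0.490307i
d^4_{1,2}: k∈[1..3] ⇒ +0.004357 -0.130423 +0.520501 = +0.394435;  D = +0.390792-0.053489i
d^4_{2,2}: k∈[0..2] ⇒ +0.000420 -0.030154 +0.225641 = +0.195906;  D = -0.084017-0.176976i
d^4_{3,2}: k∈[0..1] ⇒ -0.003843 +0.069013 = +0.065170;  D = -0.047665+0.044443i
d^4_{4,2}: single k=0 term ⇒ +0.013297;  D = +0.011584+0.006528i
Y_4^{m'}(θ=0.4247,φ=4.3668) and Σ D·Y over m':
  (-0.4696+0.0810i)·(+0.0024+0.0125i)  (-0.1892-0.3652i)·(+0.0687-0.0406i)  (-0.2234+0.2233i)·(-0.2106-0.1742i)  (-0.2139-0.1109i)·(-0.1692+0.4698i)  (-0.0848+0.4903i)·(+0.2346+0.0000i)  (+0.3908-0.0535i)·(+0.1692+0.4698i)  (-0.0840-0.1770i)·(-0.2106+0.1742i)  (-0.0477+0.0444i)·(-0.0687-0.0406i)  (+0.0116+0.0065i)·(+0.0024-0.0125i)
Y_4^2(R⁻¹ n̂) = +0.269354+0.198034i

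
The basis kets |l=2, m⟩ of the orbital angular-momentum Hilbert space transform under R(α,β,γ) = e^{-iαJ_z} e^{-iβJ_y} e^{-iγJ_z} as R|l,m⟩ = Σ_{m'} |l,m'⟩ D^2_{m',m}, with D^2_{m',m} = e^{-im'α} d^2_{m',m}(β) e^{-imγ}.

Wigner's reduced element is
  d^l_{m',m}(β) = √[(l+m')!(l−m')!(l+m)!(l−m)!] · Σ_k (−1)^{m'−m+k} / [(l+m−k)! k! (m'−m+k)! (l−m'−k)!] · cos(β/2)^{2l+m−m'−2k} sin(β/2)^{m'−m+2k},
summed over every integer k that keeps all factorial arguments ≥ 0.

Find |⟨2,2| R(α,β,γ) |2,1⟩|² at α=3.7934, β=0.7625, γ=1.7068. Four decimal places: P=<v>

P=0.3541

D^2_{2,1}(3.7934,0.7625,1.7068) = e^{-i·2·3.7934}·d^2_{2,1}(0.7625)·e^{-i·1·1.7068}. Compute d first:
c=cos(0.7625/2)=0.928200, s=sin(0.7625/2)=0.372081; N=√[24·1·6·1]=12.000000
Admissible k: 0..0 (factorial args all ≥0)
  k=0: (−1)^1·12.0000/(6)·0.9282^3·0.3721^1 = -0.595104
d^2_{2,1}(0.7625) = -0.595104
|D^2_{2,1}|² = |d^2_{2,1}(β)|² = (-0.595104)² = 0.354148 (the z-rotation phases have unit modulus)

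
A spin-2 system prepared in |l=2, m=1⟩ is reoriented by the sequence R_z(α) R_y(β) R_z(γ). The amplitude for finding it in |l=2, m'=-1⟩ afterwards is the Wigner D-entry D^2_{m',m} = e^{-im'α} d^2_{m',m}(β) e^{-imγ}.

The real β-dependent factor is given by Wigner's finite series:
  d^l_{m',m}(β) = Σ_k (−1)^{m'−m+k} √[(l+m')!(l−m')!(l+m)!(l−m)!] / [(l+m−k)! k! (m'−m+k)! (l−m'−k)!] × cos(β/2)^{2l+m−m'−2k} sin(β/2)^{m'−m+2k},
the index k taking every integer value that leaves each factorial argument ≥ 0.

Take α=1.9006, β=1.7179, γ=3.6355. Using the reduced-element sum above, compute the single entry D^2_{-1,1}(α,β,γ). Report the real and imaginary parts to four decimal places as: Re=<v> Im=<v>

D^2_{-1,1}(1.9006,1.7179,3.6355) = e^{-i·-1·1.9006}·d^2_{-1,1}(1.7179)·e^{-i·1·3.6355}. Compute d first:
c=cos(1.7179/2)=0.653233, s=sin(1.7179/2)=0.757157; N=√[1·6·6·1]=6.000000
k: max(0,(1)−(-1))=2 … min(2+(1),2−(-1))=3
  k=2: (−1)^0·6.0000/(2)·0.6532^2·0.7572^2 = +0.733887
  k=3: (−1)^1·6.0000/(6)·0.6532^0·0.7572^4 = -0.328658
d^2_{-1,1}(1.7179) = +0.733887 -0.328658 = +0.405229
Attach z-rotation phases: D = e^{-i(-1)(1.9006)}·(+0.405229)·e^{-i(1)(3.6355)} = -0.066202-0.399785i

Re=-0.0662 Im=-0.3998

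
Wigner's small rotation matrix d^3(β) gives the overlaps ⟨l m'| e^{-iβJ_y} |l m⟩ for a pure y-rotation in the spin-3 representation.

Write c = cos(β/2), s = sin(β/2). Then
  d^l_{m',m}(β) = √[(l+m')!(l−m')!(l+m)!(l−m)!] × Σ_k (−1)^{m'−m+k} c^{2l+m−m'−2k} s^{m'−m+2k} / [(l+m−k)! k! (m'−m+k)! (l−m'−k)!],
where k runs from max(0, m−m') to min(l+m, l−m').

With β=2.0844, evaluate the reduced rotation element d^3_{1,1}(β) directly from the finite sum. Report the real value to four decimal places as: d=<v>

d^3_{1,1}(β=2.0844) via Wigner's sum:
With c≡cos(β/2)=0.504322 and s≡sin(β/2)=0.863516, N=[24·2·24·2]^{1/2}=48.000000
Admissible k: 0..2 (factorial args all ≥0)
  k=0: (−1)^0·48.0000/(48)·0.5043^6·0.8635^0 = +0.016453
  k=1: (−1)^1·48.0000/(6)·0.5043^4·0.8635^2 = -0.385888
  k=2: (−1)^2·48.0000/(8)·0.5043^2·0.8635^4 = +0.848492
d^3_{1,1}(2.0844) = +0.016453 -0.385888 +0.848492 = +0.479057

d=0.4791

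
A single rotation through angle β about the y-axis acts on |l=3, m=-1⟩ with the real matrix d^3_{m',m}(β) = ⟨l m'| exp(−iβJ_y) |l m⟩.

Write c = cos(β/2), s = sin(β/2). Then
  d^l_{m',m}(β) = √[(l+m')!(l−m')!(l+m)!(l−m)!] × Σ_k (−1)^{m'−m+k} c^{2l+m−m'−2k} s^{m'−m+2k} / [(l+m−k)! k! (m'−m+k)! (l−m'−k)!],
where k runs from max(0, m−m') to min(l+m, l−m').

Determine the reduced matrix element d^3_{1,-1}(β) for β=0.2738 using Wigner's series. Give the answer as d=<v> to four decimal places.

d^3_{1,-1}(β=0.2738) via Wigner's sum:
With c≡cos(β/2)=0.990644 and s≡sin(β/2)=0.136473, N=[24·2·2·24]^{1/2}=48.000000
k: max(0,(-1)−(1))=0 … min(3+(-1),3−(1))=2
  k=0: (−1)^2·48.0000/(8)·0.9906^4·0.1365^2 = +0.107625
  k=1: (−1)^3·48.0000/(6)·0.9906^2·0.1365^4 = -0.002723
  k=2: (−1)^4·48.0000/(48)·0.9906^0·0.1365^6 = +0.000006
d^3_{1,-1}(0.2738) = +0.107625 -0.002723 +0.000006 = +0.104908

d=0.1049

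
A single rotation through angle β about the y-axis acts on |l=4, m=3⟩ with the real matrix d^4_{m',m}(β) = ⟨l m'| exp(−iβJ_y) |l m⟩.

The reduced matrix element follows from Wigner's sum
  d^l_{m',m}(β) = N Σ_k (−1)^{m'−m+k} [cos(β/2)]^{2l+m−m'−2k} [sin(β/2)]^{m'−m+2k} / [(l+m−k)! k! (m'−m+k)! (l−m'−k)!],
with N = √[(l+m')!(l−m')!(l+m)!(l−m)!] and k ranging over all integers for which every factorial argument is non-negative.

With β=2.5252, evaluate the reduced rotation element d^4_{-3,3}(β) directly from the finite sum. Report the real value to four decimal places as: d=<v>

d=-0.1975

d^4_{-3,3}(β=2.5252) via Wigner's sum:
c=cos(2.5252/2)=0.303340, s=sin(2.5252/2)=0.952882; N=√[1·5040·5040·1]=5040.000000
The bounds max(0,m−m')=6 and min(l+m,l−m')=7 give 2 terms
  k=6: (−1)^0·5040.0000/(720)·0.3033^2·0.9529^6 = +0.482163
  k=7: (−1)^1·5040.0000/(5040)·0.3033^0·0.9529^8 = -0.679695
d^4_{-3,3}(2.5252) = +0.482163 -0.679695 = -0.197531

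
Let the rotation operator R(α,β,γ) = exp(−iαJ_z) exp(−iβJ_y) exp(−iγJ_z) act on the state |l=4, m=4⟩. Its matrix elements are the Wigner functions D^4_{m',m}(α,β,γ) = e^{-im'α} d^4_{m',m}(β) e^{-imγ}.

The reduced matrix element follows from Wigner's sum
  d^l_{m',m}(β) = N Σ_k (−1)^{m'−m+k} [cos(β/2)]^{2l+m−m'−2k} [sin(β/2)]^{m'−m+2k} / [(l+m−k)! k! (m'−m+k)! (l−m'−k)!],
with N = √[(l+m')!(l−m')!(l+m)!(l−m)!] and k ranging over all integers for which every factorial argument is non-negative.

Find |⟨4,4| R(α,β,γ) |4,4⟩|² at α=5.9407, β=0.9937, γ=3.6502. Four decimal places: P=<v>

P=0.1272

Split into d^4_{4,4}(β=0.9937) × two z-phases.
Half-angle: c=0.879088, s=0.476659. N=√(40320·1·40320·1)=40320.000000
The bounds max(0,m−m')=0 and min(l+m,l−m')=0 give 1 term
  k=0: (−1)^0·40320.0000/(40320)·0.8791^8·0.4767^0 = +0.356665
d^4_{4,4}(0.9937) = +0.356665
|D^4_{4,4}|² = |d^4_{4,4}(β)|² = (+0.356665)² = 0.127210 (the z-rotation phases have unit modulus)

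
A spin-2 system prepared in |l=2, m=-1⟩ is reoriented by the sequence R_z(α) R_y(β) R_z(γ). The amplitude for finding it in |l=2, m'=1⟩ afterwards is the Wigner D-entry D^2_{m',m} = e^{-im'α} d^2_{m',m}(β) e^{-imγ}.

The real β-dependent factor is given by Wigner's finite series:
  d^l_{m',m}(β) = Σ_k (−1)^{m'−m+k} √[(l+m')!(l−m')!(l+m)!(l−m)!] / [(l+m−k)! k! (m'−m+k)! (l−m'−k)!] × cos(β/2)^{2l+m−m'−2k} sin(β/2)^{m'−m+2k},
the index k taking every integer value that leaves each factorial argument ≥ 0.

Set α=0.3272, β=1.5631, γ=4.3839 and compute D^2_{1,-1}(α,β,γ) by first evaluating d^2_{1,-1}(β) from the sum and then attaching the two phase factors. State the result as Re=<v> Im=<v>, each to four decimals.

Re=-0.3072 Im=-0.3993

Split into d^2_{1,-1}(β=1.5631) × two z-phases.
c=cos(1.5631/2)=0.709823, s=sin(1.5631/2)=0.704380; N=√[6·1·1·6]=6.000000
k: max(0,(-1)−(1))=0 … min(2+(-1),2−(1))=1
  k=0: (−1)^2·6.0000/(2)·0.7098^2·0.7044^2 = +0.749956
  k=1: (−1)^3·6.0000/(6)·0.7098^0·0.7044^4 = -0.246167
d^2_{1,-1}(1.5631) = +0.749956 -0.246167 = +0.503789
Phases: e^{-i·(1)·0.3272}=+0.946946-0.321393i, e^{-i·(-1)·4.3839}=-0.322613-0.946531i ⇒ D=-0.307163-0.399317i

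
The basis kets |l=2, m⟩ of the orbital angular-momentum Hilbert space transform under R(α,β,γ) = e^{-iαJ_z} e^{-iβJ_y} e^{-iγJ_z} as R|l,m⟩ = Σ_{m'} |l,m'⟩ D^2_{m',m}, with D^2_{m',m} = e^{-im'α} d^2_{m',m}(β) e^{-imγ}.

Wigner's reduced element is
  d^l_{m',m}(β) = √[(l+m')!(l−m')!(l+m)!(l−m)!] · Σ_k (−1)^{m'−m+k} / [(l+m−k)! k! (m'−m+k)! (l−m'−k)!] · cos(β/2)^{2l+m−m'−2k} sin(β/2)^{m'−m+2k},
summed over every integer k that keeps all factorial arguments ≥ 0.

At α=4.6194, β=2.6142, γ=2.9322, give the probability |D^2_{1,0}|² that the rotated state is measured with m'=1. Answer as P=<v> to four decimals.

P=0.2837

D^2_{1,0}(4.6194,2.6142,2.9322) = e^{-i·1·4.6194}·d^2_{1,0}(2.6142)·e^{-i·0·2.9322}. Compute d first:
Half-angle: c=0.260651, s=0.965433. N=√(6·1·2·2)=4.898979
k∈{0,1} keeps every argument non-negative
  k=0: (−1)^1·4.8990/(2)·0.2607^3·0.9654^1 = -0.041877
  k=1: (−1)^2·4.8990/(2)·0.2607^1·0.9654^3 = +0.574515
d^2_{1,0}(2.6142) = -0.041877 +0.574515 = +0.532638
|D^2_{1,0}|² = |d^2_{1,0}(β)|² = (+0.532638)² = 0.283703 (the z-rotation phases have unit modulus)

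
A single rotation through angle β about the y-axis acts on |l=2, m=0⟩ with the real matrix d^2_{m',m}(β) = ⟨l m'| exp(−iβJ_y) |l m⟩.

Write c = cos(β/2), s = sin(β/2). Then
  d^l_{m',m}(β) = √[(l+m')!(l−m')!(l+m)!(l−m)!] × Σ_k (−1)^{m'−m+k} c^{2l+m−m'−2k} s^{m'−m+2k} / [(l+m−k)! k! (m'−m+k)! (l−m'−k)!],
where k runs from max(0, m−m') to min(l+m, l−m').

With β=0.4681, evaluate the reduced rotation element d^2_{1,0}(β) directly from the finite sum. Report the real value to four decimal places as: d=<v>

d^2_{1,0}(β=0.4681) via Wigner's sum:
With c≡cos(β/2)=0.972735 and s≡sin(β/2)=0.231919, N=[6·1·2·2]^{1/2}=4.898979
k∈{0,1} keeps every argument non-negative
  k=0: (−1)^1·4.8990/(2)·0.9727^3·0.2319^1 = -0.522872
  k=1: (−1)^2·4.8990/(2)·0.9727^1·0.2319^3 = +0.029722
d^2_{1,0}(0.4681) = -0.522872 +0.029722 = -0.493150

d=-0.4932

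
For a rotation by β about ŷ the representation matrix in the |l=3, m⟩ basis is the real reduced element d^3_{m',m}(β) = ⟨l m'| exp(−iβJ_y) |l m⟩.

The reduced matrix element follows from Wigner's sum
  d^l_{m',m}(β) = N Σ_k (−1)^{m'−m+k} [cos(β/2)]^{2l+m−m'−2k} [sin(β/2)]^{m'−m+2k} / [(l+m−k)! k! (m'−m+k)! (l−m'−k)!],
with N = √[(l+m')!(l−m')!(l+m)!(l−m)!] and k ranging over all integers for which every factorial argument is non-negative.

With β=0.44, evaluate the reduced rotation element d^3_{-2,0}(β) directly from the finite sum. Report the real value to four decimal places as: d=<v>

d^3_{-2,0}(β=0.44) via Wigner's sum:
c=cos(0.44/2)=0.975897, s=sin(0.44/2)=0.218230; N=√[1·120·6·6]=65.726707
k: max(0,(0)−(-2))=2 … min(3+(0),3−(-2))=3
  k=2: (−1)^0·65.7267/(12)·0.9759^4·0.2182^2 = +0.236595
  k=3: (−1)^1·65.7267/(12)·0.9759^2·0.2182^4 = -0.011831
d^3_{-2,0}(0.44) = +0.236595 -0.011831 = +0.224764

d=0.2248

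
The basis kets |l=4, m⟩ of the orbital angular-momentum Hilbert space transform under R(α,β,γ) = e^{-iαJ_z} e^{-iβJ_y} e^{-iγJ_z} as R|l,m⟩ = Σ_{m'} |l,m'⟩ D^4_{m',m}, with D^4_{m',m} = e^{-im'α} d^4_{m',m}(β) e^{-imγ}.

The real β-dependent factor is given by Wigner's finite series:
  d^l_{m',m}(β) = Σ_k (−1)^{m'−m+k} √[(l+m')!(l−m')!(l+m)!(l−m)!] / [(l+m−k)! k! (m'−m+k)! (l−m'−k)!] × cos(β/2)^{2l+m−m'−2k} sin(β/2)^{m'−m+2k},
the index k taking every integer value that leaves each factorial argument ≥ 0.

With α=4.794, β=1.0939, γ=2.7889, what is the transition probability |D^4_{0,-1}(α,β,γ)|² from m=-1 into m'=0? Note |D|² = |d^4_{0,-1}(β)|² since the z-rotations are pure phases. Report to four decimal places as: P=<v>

P=0.1209

Split into d^4_{0,-1}(β=1.0939) × two z-phases.
With c≡cos(β/2)=0.854115 and s≡sin(β/2)=0.520085, N=[24·24·6·120]^{1/2}=643.987578
Admissible k: 0..3 (factorial args all ≥0)
  k=0: (−1)^1·643.9876/(144)·0.8541^7·0.5201^1 = -0.771263
  k=1: (−1)^2·643.9876/(24)·0.8541^5·0.5201^3 = +1.715811
  k=2: (−1)^3·643.9876/(24)·0.8541^3·0.5201^5 = -0.636187
  k=3: (−1)^4·643.9876/(144)·0.8541^1·0.5201^7 = +0.039314
d^4_{0,-1}(1.0939) = -0.771263 +1.715811 -0.636187 +0.039314 = +0.347675
|D^4_{0,-1}|² = |d^4_{0,-1}(β)|² = (+0.347675)² = 0.120878 (the z-rotation phases have unit modulus)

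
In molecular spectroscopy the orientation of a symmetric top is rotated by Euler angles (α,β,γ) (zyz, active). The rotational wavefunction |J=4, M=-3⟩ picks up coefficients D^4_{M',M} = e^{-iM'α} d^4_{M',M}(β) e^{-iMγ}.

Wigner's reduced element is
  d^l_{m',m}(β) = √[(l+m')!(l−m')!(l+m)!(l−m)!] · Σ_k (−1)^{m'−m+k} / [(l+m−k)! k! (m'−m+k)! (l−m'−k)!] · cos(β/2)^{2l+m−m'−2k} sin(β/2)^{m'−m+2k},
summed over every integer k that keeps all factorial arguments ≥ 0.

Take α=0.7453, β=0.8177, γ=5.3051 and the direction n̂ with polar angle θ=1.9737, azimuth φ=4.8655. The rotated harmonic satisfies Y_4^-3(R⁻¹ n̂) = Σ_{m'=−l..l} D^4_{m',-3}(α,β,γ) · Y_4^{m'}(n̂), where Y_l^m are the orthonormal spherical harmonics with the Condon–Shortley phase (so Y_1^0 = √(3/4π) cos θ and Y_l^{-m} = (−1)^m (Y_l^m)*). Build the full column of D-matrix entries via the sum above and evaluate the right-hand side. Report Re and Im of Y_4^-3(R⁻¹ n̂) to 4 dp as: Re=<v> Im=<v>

Re=0.1614 Im=-0.3237

Need the full column D^4_{m',-3} for m'=−4..4 at α=0.7453, β=0.8177, γ=5.3051.
cos(β/2)=0.917579, sin(β/2)=0.397554
d^4_{-4,-3}: single k=1 term ⇒ +0.615807;  D = +0.615128+0.028898i
d^4_{-3,-3}: k∈[0..1] ⇒ +0.502512 -0.660314 = -0.157803;  D = -0.120861+0.101461i
d^4_{-2,-3}: k∈[0..1] ⇒ -0.814636 +0.458766 = -0.355870;  D = -0.045124+0.352997i
d^4_{-1,-3}: k∈[0..1] ⇒ +0.748726 -0.234249 = +0.514477;  D = -0.298158-0.419271i
d^4_{0,-3}: k∈[0..1] ⇒ -0.483582 +0.090777 = -0.392805;  D = +0.384392+0.080861i
d^4_{1,-3}: k∈[0..1] ⇒ +0.234249 -0.026384 = +0.207866;  D = -0.178505+0.106508i
d^4_{2,-3}: k∈[0..1] ⇒ -0.086119 +0.005389 = -0.080730;  D = +0.022894-0.077416i
d^4_{3,-3}: k∈[0..1] ⇒ +0.023268 -0.000624 = +0.022644;  D = +0.010008+0.020313i
d^4_{4,-3}: single k=0 term ⇒ -0.004073;  D = -0.003801-0.001464i
Y_4^{m'}(θ=1.9737,φ=4.8655) and Σ D·Y over m':
  (+0.6151+0.0289i)·(+0.2593-0.1822i)  (-0.1209+0.1015i)·(+0.1694+0.3425i)  (-0.0451+0.3530i)·(-0.0206+0.0065i)  (-0.2982-0.4193i)·(+0.0501+0.3244i)  (+0.3844+0.0809i)·(-0.0830+0.0000i)  (-0.1785+0.1065i)·(-0.0501+0.3244i)  (+0.0229-0.0774i)·(-0.0206-0.0065i)  (+0.0100+0.0203i)·(-0.1694+0.3425i)  (-0.0038-0.0015i)·(+0.2593+0.1822i)
Y_4^-3(R⁻¹ n̂) = +0.161422-0.323663i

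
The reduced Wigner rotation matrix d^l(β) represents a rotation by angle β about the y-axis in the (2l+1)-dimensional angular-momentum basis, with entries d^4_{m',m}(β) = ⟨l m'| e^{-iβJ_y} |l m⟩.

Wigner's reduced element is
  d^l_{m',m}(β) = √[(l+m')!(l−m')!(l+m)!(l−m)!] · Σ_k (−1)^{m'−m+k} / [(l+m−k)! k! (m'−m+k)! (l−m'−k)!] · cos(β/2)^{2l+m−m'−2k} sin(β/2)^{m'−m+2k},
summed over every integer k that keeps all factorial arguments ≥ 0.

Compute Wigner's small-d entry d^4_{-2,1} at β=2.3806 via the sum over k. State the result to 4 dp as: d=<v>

d^4_{-2,1}(β=2.3806) via Wigner's sum:
With c≡cos(β/2)=0.371381 and s≡sin(β/2)=0.928480, N=[2·720·120·6]^{1/2}=1018.233765
k∈{3,4,5} keeps every argument non-negative
  k=3: (−1)^0·1018.2338/(72)·0.3714^5·0.9285^3 = +0.079971
  k=4: (−1)^1·1018.2338/(48)·0.3714^3·0.9285^5 = -0.749774
  k=5: (−1)^2·1018.2338/(240)·0.3714^1·0.9285^7 = +0.937272
d^4_{-2,1}(2.3806) = +0.079971 -0.749774 +0.937272 = +0.267469

d=0.2675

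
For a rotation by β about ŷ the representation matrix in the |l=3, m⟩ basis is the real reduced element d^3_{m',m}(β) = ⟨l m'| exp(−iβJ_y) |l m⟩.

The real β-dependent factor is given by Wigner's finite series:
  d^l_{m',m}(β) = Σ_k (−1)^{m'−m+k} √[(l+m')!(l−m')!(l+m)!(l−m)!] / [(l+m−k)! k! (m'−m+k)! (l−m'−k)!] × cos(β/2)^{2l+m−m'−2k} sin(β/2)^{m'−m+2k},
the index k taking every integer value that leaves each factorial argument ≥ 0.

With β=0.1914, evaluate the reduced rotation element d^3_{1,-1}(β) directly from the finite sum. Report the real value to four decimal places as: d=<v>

d=0.0531

d^3_{1,-1}(β=0.1914) via Wigner's sum:
With c≡cos(β/2)=0.995424 and s≡sin(β/2)=0.095554, N=[24·2·2·24]^{1/2}=48.000000
k∈{0,1,2} keeps every argument non-negative
  k=0: (−1)^2·48.0000/(8)·0.9954^4·0.0956^2 = +0.053788
  k=1: (−1)^3·48.0000/(6)·0.9954^2·0.0956^4 = -0.000661
  k=2: (−1)^4·48.0000/(48)·0.9954^0·0.0956^6 = +0.000001
d^3_{1,-1}(0.1914) = +0.053788 -0.000661 +0.000001 = +0.053127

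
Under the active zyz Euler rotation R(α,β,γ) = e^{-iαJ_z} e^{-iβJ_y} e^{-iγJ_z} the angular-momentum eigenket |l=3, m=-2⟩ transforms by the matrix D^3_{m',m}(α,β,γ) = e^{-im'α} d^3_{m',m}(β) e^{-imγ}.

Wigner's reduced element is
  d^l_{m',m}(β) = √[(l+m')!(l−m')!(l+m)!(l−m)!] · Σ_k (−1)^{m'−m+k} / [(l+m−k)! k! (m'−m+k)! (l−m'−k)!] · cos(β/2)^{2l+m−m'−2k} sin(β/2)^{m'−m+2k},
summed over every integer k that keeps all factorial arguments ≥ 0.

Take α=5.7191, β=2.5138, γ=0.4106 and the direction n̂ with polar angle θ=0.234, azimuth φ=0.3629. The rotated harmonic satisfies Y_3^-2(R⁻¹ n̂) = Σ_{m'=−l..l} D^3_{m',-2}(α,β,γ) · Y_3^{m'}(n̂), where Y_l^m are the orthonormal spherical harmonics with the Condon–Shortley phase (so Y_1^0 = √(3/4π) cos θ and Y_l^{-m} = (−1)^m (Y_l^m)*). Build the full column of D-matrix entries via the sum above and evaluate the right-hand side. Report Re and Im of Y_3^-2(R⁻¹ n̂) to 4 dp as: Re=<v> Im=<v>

Need the full column D^3_{m',-2} for m'=−3..3 at α=5.7191, β=2.5138, γ=0.4106.
cos(β/2)=0.308767, sin(β/2)=0.951138
d^3_{-3,-2}: single k=1 term ⇒ +0.006538;  D = +0.004211-0.005002i
d^3_{-2,-2}: k∈[0..1] ⇒ +0.000867 -0.041113 = -0.040247;  D = -0.038365+0.012161i
d^3_{-1,-2}: k∈[0..1] ⇒ -0.008441 +0.160196 = +0.151755;  D = +0.146767+0.038590i
d^3_{0,-2}: k∈[0..1] ⇒ +0.045037 -0.427362 = -0.382325;  D = -0.260494-0.279848i
d^3_{1,-2}: k∈[0..1] ⇒ -0.160196 +0.760060 = +0.599864;  D = +0.110644+0.589571i
d^3_{2,-2}: k∈[0..1] ⇒ +0.390126 -0.740390 = -0.350264;  D = +0.129456-0.325462i
d^3_{3,-2}: single k=0 term ⇒ -0.588740;  D = +0.476363-0.345966i
Y_3^{m'}(θ=0.234,φ=0.3629) and Σ D·Y over m':
  (+0.0042-0.0050i)·(+0.0024-0.0046i)  (-0.0384+0.0122i)·(+0.0400-0.0355i)  (+0.1468+0.0386i)·(+0.2614-0.0993i)  (-0.2605-0.2798i)·(+0.6284+0.0000i)  (+0.1106+0.5896i)·(-0.2614-0.0993i)  (+0.1295-0.3255i)·(+0.0400+0.0355i)  (+0.4764-0.3460i)·(-0.0024-0.0046i)
Y_3^-2(R⁻¹ n̂) = -0.079050-0.353398i

Re=-0.0790 Im=-0.3534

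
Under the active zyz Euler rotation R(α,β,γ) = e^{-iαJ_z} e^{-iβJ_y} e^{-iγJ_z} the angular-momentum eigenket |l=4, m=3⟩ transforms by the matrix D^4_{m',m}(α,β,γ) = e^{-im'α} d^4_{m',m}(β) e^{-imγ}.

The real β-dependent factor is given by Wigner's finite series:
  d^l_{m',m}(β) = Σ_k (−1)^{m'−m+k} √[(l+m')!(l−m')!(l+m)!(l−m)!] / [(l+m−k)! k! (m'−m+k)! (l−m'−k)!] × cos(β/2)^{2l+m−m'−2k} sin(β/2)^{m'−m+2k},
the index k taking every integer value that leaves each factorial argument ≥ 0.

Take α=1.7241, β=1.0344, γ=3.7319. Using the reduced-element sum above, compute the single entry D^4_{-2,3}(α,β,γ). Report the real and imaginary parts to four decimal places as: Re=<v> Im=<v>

D^4_{-2,3}(1.7241,1.0344,3.7319) = e^{-i·-2·1.7241}·d^4_{-2,3}(1.0344)·e^{-i·3·3.7319}. Compute d first:
With c≡cos(β/2)=0.869207 and s≡sin(β/2)=0.494448, N=[2·720·5040·1]^{1/2}=2693.993318
k∈{5,6} keeps every argument non-negative
  k=5: (−1)^0·2693.9933/(240)·0.8692^3·0.4944^5 = +0.217851
  k=6: (−1)^1·2693.9933/(720)·0.8692^1·0.4944^7 = -0.023498
d^4_{-2,3}(1.0344) = +0.217851 -0.023498 = +0.194353
Phases: e^{-i·(-2)·1.7241}=-0.953363-0.301826i, e^{-i·(3)·3.7319}=+0.198793+0.980042i ⇒ D=+0.020656-0.193252i

Re=0.0207 Im=-0.1933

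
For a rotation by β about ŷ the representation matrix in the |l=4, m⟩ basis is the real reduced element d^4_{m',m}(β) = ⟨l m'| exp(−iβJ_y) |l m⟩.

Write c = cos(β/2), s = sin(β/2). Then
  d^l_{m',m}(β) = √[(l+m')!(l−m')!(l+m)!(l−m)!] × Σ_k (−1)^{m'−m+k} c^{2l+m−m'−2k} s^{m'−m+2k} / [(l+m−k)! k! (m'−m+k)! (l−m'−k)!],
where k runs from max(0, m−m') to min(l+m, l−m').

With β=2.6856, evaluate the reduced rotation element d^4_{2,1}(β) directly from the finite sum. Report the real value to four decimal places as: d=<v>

d^4_{2,1}(β=2.6856) via Wigner's sum:
Half-angle: c=0.226026, s=0.974121. N=√(720·2·120·6)=1018.233765
The bounds max(0,m−m')=0 and min(l+m,l−m')=2 give 3 terms
  k=0: (−1)^1·1018.2338/(240)·0.2260^7·0.9741^1 = -0.000125
  k=1: (−1)^2·1018.2338/(48)·0.2260^5·0.9741^3 = +0.011567
  k=2: (−1)^3·1018.2338/(72)·0.2260^3·0.9741^5 = -0.143237
d^4_{2,1}(2.6856) = -0.000125 +0.011567 -0.143237 = -0.131794

d=-0.1318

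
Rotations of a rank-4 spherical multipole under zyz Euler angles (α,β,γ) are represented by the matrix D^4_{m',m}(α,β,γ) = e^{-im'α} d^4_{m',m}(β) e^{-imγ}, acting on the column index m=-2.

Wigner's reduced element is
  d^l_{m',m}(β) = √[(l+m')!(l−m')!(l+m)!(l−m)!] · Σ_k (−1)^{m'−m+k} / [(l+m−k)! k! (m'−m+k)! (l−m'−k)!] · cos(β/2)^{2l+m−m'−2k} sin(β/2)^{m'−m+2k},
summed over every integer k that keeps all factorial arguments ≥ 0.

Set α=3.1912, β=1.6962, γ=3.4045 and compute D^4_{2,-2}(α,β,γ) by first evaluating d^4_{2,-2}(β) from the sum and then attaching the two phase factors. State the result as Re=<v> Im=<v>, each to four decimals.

Re=0.0674 Im=0.0306

D^4_{2,-2}(3.1912,1.6962,3.4045) = e^{-i·2·3.1912}·d^4_{2,-2}(1.6962)·e^{-i·-2·3.4045}. Compute d first:
Half-angle: c=0.661409, s=0.750025. N=√(720·2·2·720)=1440.000000
The bounds max(0,m−m')=0 and min(l+m,l−m')=2 give 3 terms
  k=0: (−1)^4·1440.0000/(96)·0.6614^4·0.7500^4 = +0.908397
  k=1: (−1)^5·1440.0000/(120)·0.6614^2·0.7500^6 = -0.934494
  k=2: (−1)^6·1440.0000/(1440)·0.6614^0·0.7500^8 = +0.100140
d^4_{2,-2}(1.6962) = +0.908397 -0.934494 +0.100140 = +0.074043
Phases: e^{-i·(2)·3.1912}=+0.995082-0.099052i, e^{-i·(-2)·3.4045}=+0.864915+0.501918i ⇒ D=+0.067407+0.030637i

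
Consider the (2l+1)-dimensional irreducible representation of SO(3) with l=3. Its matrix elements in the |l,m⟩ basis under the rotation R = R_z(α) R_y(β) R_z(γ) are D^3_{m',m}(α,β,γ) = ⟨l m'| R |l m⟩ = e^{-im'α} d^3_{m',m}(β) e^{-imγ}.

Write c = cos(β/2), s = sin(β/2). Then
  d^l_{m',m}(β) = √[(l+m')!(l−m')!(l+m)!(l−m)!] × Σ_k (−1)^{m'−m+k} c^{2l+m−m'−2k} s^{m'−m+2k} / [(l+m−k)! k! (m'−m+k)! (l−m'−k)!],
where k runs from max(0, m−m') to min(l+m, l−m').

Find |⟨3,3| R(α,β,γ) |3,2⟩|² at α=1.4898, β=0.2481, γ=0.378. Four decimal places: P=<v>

D^3_{3,2}(1.4898,0.2481,0.378) = e^{-i·3·1.4898}·d^3_{3,2}(0.2481)·e^{-i·2·0.378}. Compute d first:
Half-angle: c=0.992316, s=0.123732. N=√(720·1·120·1)=293.938769
Admissible k: 0..0 (factorial args all ≥0)
  k=0: (−1)^1·293.9388/(120)·0.9923^5·0.1237^1 = -0.291613
d^3_{3,2}(0.2481) = -0.291613
|D^3_{3,2}|² = |d^3_{3,2}(β)|² = (-0.291613)² = 0.085038 (the z-rotation phases have unit modulus)

P=0.0850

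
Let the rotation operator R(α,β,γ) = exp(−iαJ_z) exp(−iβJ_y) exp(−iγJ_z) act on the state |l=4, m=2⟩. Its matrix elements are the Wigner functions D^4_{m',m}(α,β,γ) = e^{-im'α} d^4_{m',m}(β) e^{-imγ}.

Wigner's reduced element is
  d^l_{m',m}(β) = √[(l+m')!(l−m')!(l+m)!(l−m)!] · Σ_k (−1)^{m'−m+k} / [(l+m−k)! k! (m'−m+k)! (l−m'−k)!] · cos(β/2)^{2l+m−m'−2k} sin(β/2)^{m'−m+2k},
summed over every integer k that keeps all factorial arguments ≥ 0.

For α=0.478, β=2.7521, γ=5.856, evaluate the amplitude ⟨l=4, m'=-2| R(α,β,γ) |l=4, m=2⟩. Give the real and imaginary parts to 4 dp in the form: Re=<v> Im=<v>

Re=-0.1132 Im=0.4635

First d^4_{-2,2}(β=2.7521), then the phase factors e^{-i(-2)α} and e^{-i(2)γ}:
With c≡cos(β/2)=0.193518 and s≡sin(β/2)=0.981097, N=[2·720·720·2]^{1/2}=1440.000000
Admissible k: 4..6 (factorial args all ≥0)
  k=4: (−1)^0·1440.0000/(96)·0.1935^4·0.9811^4 = +0.019490
  k=5: (−1)^1·1440.0000/(120)·0.1935^2·0.9811^6 = -0.400769
  k=6: (−1)^2·1440.0000/(1440)·0.1935^0·0.9811^8 = +0.858410
d^4_{-2,2}(2.7521) = +0.019490 -0.400769 +0.858410 = +0.477132
Phases: e^{-i·(-2)·0.478}=+0.576792+0.816891i, e^{-i·(2)·5.856}=+0.656693+0.754158i ⇒ D=-0.113218+0.463505i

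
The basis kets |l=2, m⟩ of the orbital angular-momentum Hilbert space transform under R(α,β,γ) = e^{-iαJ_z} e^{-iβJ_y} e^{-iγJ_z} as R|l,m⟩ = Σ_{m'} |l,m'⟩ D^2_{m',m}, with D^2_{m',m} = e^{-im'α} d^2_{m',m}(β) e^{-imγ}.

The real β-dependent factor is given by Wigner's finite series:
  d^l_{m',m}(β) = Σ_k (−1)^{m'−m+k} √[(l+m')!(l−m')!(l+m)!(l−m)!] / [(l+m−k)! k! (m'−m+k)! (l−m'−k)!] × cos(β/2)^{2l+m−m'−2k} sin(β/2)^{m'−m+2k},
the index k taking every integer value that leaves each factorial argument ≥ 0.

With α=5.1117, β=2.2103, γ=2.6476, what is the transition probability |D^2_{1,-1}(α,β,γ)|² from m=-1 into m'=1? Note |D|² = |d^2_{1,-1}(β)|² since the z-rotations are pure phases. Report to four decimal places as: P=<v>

D^2_{1,-1}(5.1117,2.2103,2.6476) = e^{-i·1·5.1117}·d^2_{1,-1}(2.2103)·e^{-i·-1·2.6476}. Compute d first:
Half-angle: c=0.449000, s=0.893532. N=√(6·1·1·6)=6.000000
k: max(0,(-1)−(1))=0 … min(2+(-1),2−(1))=1
  k=0: (−1)^2·6.0000/(2)·0.4490^2·0.8935^2 = +0.482875
  k=1: (−1)^3·6.0000/(6)·0.4490^0·0.8935^4 = -0.637440
d^2_{1,-1}(2.2103) = +0.482875 -0.637440 = -0.154566
|D^2_{1,-1}|² = |d^2_{1,-1}(β)|² = (-0.154566)² = 0.023891 (the z-rotation phases have unit modulus)

P=0.0239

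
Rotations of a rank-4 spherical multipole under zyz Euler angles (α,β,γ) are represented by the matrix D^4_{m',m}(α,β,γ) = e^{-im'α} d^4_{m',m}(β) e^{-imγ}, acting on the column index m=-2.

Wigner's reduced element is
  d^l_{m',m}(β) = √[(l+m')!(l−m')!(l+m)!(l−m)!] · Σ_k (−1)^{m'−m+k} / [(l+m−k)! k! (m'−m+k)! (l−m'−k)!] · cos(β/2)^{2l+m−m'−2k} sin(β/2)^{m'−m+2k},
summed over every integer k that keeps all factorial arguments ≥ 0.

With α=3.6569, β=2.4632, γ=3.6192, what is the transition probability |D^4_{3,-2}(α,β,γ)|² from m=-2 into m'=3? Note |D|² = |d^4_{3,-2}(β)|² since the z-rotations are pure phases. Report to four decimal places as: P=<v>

P=0.2676

Split into d^4_{3,-2}(β=2.4632) × two z-phases.
Half-angle: c=0.332729, s=0.943022. N=√(5040·1·2·720)=2693.993318
k∈{0,1} keeps every argument non-negative
  k=0: (−1)^5·2693.9933/(240)·0.3327^3·0.9430^5 = -0.308367
  k=1: (−1)^6·2693.9933/(720)·0.3327^1·0.9430^7 = +0.825675
d^4_{3,-2}(2.4632) = -0.308367 +0.825675 = +0.517307
|D^4_{3,-2}|² = |d^4_{3,-2}(β)|² = (+0.517307)² = 0.267607 (the z-rotation phases have unit modulus)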